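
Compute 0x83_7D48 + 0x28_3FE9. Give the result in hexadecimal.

0xABBD31

Add column by column in base 16, right to left:
  8+9 = 1 carry 1
  4+E+1 = 3 carry 1
  D+F+1 = D carry 1
  7+3+1 = B
  3+8 = B
  8+2 = A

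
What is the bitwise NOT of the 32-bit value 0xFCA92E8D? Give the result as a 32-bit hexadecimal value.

0x0356D172

Each hex digit d becomes F−d:
  F→0, C→3, A→5, 9→6, 2→D, E→1, 8→7, D→2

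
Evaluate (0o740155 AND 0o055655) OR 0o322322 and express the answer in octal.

0o740155 AND 0o055655 = 0o040055.
Then OR with 0o322322.

0o362377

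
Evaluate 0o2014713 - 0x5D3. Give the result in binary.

0b10000001001111111000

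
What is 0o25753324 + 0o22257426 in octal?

0o50232752

Add column by column in base 8, right to left:
  4+6 = 2 carry 1
  2+2+1 = 5
  3+4 = 7
  3+7 = 2 carry 1
  5+5+1 = 3 carry 1
  7+2+1 = 2 carry 1
  5+2+1 = 0 carry 1
  2+2+1 = 5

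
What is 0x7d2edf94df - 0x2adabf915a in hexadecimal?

Subtract column by column in base 16:
  f-a → 5
  d-5 → 8
  4-1 → 3
  9-9 → 0
  f-f → 0
  d-b → 2
  e-a → 4
  2-d → 5 (borrow)
  d-a-1 → 2
  7-2 → 5

0x5254200385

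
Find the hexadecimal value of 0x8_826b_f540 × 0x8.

0x44135faa00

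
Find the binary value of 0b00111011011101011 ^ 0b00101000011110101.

XOR bit by bit (1 where the bits differ):
  00111011011101011
^ 00101000011110101
= 00010011000011110

0b00010011000011110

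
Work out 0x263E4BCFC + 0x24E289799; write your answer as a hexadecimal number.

0x4B20D5495

Add column by column in base 16, right to left:
  C+9 = 5 carry 1
  F+9+1 = 9 carry 1
  C+7+1 = 4 carry 1
  B+9+1 = 5 carry 1
  4+8+1 = D
  E+2 = 0 carry 1
  3+E+1 = 2 carry 1
  6+4+1 = B
  2+2 = 4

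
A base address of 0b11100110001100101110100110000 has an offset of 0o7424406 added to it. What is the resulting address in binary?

0b11100111001001000011000110110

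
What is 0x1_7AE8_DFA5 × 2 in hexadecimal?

Multiply each base-16 digit by 2, carrying:
  5×2 = 10 → write A
  A×2 = 20 → write 4 carry 1
  F×2+1 = 31 → write F carry 1
  D×2+1 = 27 → write B carry 1
  8×2+1 = 17 → write 1 carry 1
  E×2+1 = 29 → write D carry 1
  A×2+1 = 21 → write 5 carry 1
  7×2+1 = 15 → write F
  1×2 = 2 → write 2

0x2F5D1BF4A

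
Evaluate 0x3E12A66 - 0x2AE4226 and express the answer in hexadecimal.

0x132E840

Subtract column by column in base 16:
  6-6 → 0
  6-2 → 4
  A-2 → 8
  2-4 → E (borrow)
  1-E-1 → 2 (borrow)
  E-A-1 → 3
  3-2 → 1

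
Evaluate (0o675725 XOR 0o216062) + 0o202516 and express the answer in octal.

First 0o675725 XOR 0o216062 = 0o463747.
Add column by column in base 8, right to left:
  7+6 = 5 carry 1
  4+1+1 = 6
  7+5 = 4 carry 1
  3+2+1 = 6
  6+0 = 6
  4+2 = 6

0o666465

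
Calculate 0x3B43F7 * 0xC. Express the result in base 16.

0x2C72F94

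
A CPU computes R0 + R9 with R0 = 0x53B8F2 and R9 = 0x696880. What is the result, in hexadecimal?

Add column by column in base 16, right to left:
  2+0 = 2
  F+8 = 7 carry 1
  8+8+1 = 1 carry 1
  B+6+1 = 2 carry 1
  3+9+1 = D
  5+6 = B

0xBD2172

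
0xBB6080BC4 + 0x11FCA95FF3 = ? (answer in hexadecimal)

Add column by column in base 16, right to left:
  4+3 = 7
  C+F = B carry 1
  B+F+1 = B carry 1
  0+5+1 = 6
  8+9 = 1 carry 1
  0+A+1 = B
  6+C = 2 carry 1
  B+F+1 = B carry 1
  B+1+1 = D
  0+1 = 1

0x1DB2B16BB7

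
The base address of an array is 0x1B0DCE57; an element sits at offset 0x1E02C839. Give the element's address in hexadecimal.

Add column by column in base 16, right to left:
  7+9 = 0 carry 1
  5+3+1 = 9
  E+8 = 6 carry 1
  C+C+1 = 9 carry 1
  D+2+1 = 0 carry 1
  0+0+1 = 1
  B+E = 9 carry 1
  1+1+1 = 3

0x39109690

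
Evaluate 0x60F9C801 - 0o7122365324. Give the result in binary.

0x60F9C801 = 0b1100000111110011100100000000001 in binary.
0o7122365324 = 0b111001010010011110101011010100 in binary.
Subtract column by column in base 2:
  1-0 → 1
  0-0 → 0
  0-1 → 1 (borrow)
  0-0-1 → 1 (borrow)
  0-1-1 → 0 (borrow)
  0-0-1 → 1 (borrow)
  0-1-1 → 0 (borrow)
  0-1-1 → 0 (borrow)
  0-0-1 → 1 (borrow)
  0-1-1 → 0 (borrow)
  0-0-1 → 1 (borrow)
  1-1-1 → 1 (borrow)
  0-0-1 → 1 (borrow)
  0-1-1 → 0 (borrow)
  1-1-1 → 1 (borrow)
  1-1-1 → 1 (borrow)
  1-1-1 → 1 (borrow)
  0-0-1 → 1 (borrow)
  0-0-1 → 1 (borrow)
  1-1-1 → 1 (borrow)
  1-0-1 → 0
  1-0 → 1
  1-1 → 0
  1-0 → 1
  0-1 → 1 (borrow)
  0-0-1 → 1 (borrow)
  0-0-1 → 1 (borrow)
  0-1-1 → 0 (borrow)
  0-1-1 → 0 (borrow)
  1-1-1 → 1 (borrow)
  1-0-1 → 0

0b100111101011111101110100101101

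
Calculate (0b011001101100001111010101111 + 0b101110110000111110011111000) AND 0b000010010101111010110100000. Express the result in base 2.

Add column by column in base 2, right to left:
  1+0 = 1
  1+0 = 1
  1+0 = 1
  1+1 = 0 carry 1
  0+1+1 = 0 carry 1
  1+1+1 = 1 carry 1
  0+1+1 = 0 carry 1
  1+1+1 = 1 carry 1
  0+0+1 = 1
  1+0 = 1
  1+1 = 0 carry 1
  1+1+1 = 1 carry 1
  1+1+1 = 1 carry 1
  0+1+1 = 0 carry 1
  0+1+1 = 0 carry 1
  0+0+1 = 1
  0+0 = 0
  1+0 = 1
  1+0 = 1
  0+1 = 1
  1+1 = 0 carry 1
  1+0+1 = 0 carry 1
  0+1+1 = 0 carry 1
  0+1+1 = 0 carry 1
  1+1+1 = 1 carry 1
  1+0+1 = 0 carry 1
  0+1+1 = 0 carry 1
  final carry 1
Sum = 0b1001000011101001101110100111; now AND with 0b000010010101111010110100000:
  1001000011101001101110100111
& 0000010010101111010110100000
= 0000000010101001000110100000

0b10101001000110100000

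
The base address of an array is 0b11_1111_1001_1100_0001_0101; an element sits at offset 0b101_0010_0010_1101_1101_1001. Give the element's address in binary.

Add column by column in base 2, right to left:
  1+1 = 0 carry 1
  0+0+1 = 1
  1+0 = 1
  0+1 = 1
  1+1 = 0 carry 1
  0+0+1 = 1
  0+1 = 1
  0+1 = 1
  0+1 = 1
  0+0 = 0
  1+1 = 0 carry 1
  1+1+1 = 1 carry 1
  1+0+1 = 0 carry 1
  0+1+1 = 0 carry 1
  0+0+1 = 1
  1+0 = 1
  1+0 = 1
  1+1 = 0 carry 1
  1+0+1 = 0 carry 1
  1+0+1 = 0 carry 1
  1+1+1 = 1 carry 1
  1+0+1 = 0 carry 1
  0+1+1 = 0 carry 1
  final carry 1

0b100100011100100111101110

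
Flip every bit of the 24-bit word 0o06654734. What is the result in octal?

Each oct digit d becomes 7−d:
  0→7, 6→1, 6→1, 5→2, 4→3, 7→0, 3→4, 4→3

0o71123043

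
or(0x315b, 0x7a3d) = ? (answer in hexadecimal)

0x7b7f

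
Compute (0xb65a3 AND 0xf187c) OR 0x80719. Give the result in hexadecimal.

0xb0739

0xb65a3 AND 0xf187c = 0xb0020.
Then OR with 0x80719.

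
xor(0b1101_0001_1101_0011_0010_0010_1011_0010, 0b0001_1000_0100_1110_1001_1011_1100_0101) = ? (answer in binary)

0b11001001100111011011100101110111

XOR bit by bit (1 where the bits differ):
  11010001110100110010001010110010
^ 00011000010011101001101111000101
= 11001001100111011011100101110111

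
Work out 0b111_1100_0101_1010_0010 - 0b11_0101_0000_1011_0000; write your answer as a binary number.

Subtract column by column in base 2:
  0-0 → 0
  1-0 → 1
  0-0 → 0
  0-0 → 0
  0-1 → 1 (borrow)
  1-1-1 → 1 (borrow)
  0-0-1 → 1 (borrow)
  1-1-1 → 1 (borrow)
  1-0-1 → 0
  0-0 → 0
  1-0 → 1
  0-0 → 0
  0-1 → 1 (borrow)
  0-0-1 → 1 (borrow)
  1-1-1 → 1 (borrow)
  1-0-1 → 0
  1-1 → 0
  1-1 → 0
  1-0 → 1

0b1000111010011110010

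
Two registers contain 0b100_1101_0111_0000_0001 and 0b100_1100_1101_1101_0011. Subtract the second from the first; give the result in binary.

0b100100101110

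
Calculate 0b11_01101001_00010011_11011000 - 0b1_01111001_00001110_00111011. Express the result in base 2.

Subtract column by column in base 2:
  0-1 → 1 (borrow)
  0-1-1 → 0 (borrow)
  0-0-1 → 1 (borrow)
  1-1-1 → 1 (borrow)
  1-1-1 → 1 (borrow)
  0-1-1 → 0 (borrow)
  1-0-1 → 0
  1-0 → 1
  1-0 → 1
  1-1 → 0
  0-1 → 1 (borrow)
  0-1-1 → 0 (borrow)
  1-0-1 → 0
  0-0 → 0
  0-0 → 0
  0-0 → 0
  1-1 → 0
  0-0 → 0
  0-0 → 0
  1-1 → 0
  0-1 → 1 (borrow)
  1-1-1 → 1 (borrow)
  1-1-1 → 1 (borrow)
  0-0-1 → 1 (borrow)
  1-1-1 → 1 (borrow)
  1-0-1 → 0

0b1111100000000010110011101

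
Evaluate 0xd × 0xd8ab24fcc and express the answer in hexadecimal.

Multiply each base-16 digit by 13, carrying:
  c×13 = 156 → write c carry 9
  c×13+9 = 165 → write 5 carry 10
  f×13+10 = 205 → write d carry 12
  4×13+12 = 64 → write 0 carry 4
  2×13+4 = 30 → write e carry 1
  b×13+1 = 144 → write 0 carry 9
  a×13+9 = 139 → write b carry 8
  8×13+8 = 112 → write 0 carry 7
  d×13+7 = 176 → write 0 carry 11
  remaining carry: b

0xb00b0e0d5c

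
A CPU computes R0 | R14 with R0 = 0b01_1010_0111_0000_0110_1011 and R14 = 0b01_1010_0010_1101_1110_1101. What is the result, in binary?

OR bit by bit (1 where either bit is 1):
  0110100111000001101011
| 0110100010110111101101
= 0110100111110111101111

0b0110100111110111101111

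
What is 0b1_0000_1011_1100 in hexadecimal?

0x10BC

Group the bits into nibbles: 0001 0000 1011 1100 → 10BC.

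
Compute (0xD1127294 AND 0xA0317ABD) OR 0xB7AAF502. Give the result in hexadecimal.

0xD1127294 AND 0xA0317ABD = 0x80107294.
Then OR with 0xB7AAF502.

0xB7BAF796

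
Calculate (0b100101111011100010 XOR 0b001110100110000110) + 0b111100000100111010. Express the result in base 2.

First 0b100101111011100010 XOR 0b001110100110000110 = 0b101011011101100100.
Add column by column in base 2, right to left:
  0+0 = 0
  0+1 = 1
  1+0 = 1
  0+1 = 1
  0+1 = 1
  1+1 = 0 carry 1
  1+0+1 = 0 carry 1
  0+0+1 = 1
  1+1 = 0 carry 1
  1+0+1 = 0 carry 1
  1+0+1 = 0 carry 1
  0+0+1 = 1
  1+0 = 1
  1+0 = 1
  0+1 = 1
  1+1 = 0 carry 1
  0+1+1 = 0 carry 1
  1+1+1 = 1 carry 1
  final carry 1

0b1100111100010011110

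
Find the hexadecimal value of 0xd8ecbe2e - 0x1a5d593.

Subtract column by column in base 16:
  e-3 → b
  2-9 → 9 (borrow)
  e-5-1 → 8
  b-d → e (borrow)
  c-5-1 → 6
  e-a → 4
  8-1 → 7
  d-0 → d

0xd746e89b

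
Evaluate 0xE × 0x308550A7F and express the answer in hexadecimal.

0x2A74A692F2

Multiply each base-16 digit by 14, carrying:
  F×14 = 210 → write 2 carry 13
  7×14+13 = 111 → write F carry 6
  A×14+6 = 146 → write 2 carry 9
  0×14+9 = 9 → write 9
  5×14 = 70 → write 6 carry 4
  5×14+4 = 74 → write A carry 4
  8×14+4 = 116 → write 4 carry 7
  0×14+7 = 7 → write 7
  3×14 = 42 → write A carry 2
  remaining carry: 2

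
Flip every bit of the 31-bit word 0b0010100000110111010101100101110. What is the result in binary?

Invert each bit: 0010100000110111010101100101110 → 1101011111001000101010011010001.

0b1101011111001000101010011010001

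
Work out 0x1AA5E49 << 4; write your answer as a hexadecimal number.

0x1AA5E490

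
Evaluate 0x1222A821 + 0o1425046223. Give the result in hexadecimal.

0x1E76F4B4

0o1425046223 = 0xC544C93 in hexadecimal.
Add column by column in base 16, right to left:
  1+3 = 4
  2+9 = B
  8+C = 4 carry 1
  A+4+1 = F
  2+4 = 6
  2+5 = 7
  2+C = E
  1+0 = 1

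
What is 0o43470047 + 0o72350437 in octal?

Add column by column in base 8, right to left:
  7+7 = 6 carry 1
  4+3+1 = 0 carry 1
  0+4+1 = 5
  0+0 = 0
  7+5 = 4 carry 1
  4+3+1 = 0 carry 1
  3+2+1 = 6
  4+7 = 3 carry 1
  final carry 1

0o136040506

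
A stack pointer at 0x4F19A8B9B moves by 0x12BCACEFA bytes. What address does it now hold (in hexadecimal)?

Add column by column in base 16, right to left:
  B+A = 5 carry 1
  9+F+1 = 9 carry 1
  B+E+1 = A carry 1
  8+C+1 = 5 carry 1
  A+A+1 = 5 carry 1
  9+C+1 = 6 carry 1
  1+B+1 = D
  F+2 = 1 carry 1
  4+1+1 = 6

0x61D655A95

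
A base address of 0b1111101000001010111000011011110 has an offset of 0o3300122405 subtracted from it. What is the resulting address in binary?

0b1100010000001001100101111011001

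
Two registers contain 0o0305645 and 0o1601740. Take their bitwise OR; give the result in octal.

OR each oct digit independently (no carries):
  0|1=1, 3|6=7, 0|0=0, 5|1=5, 6|7=7, 4|4=4, 5|0=5

0o1705745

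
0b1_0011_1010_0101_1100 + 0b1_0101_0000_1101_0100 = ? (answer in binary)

0b101000101100110000

Add column by column in base 2, right to left:
  0+0 = 0
  0+0 = 0
  1+1 = 0 carry 1
  1+0+1 = 0 carry 1
  1+1+1 = 1 carry 1
  0+0+1 = 1
  1+1 = 0 carry 1
  0+1+1 = 0 carry 1
  0+0+1 = 1
  1+0 = 1
  0+0 = 0
  1+0 = 1
  1+1 = 0 carry 1
  1+0+1 = 0 carry 1
  0+1+1 = 0 carry 1
  0+0+1 = 1
  1+1 = 0 carry 1
  final carry 1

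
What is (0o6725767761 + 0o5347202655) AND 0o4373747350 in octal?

Add column by column in base 8, right to left:
  1+5 = 6
  6+5 = 3 carry 1
  7+6+1 = 6 carry 1
  7+2+1 = 2 carry 1
  6+0+1 = 7
  7+2 = 1 carry 1
  5+7+1 = 5 carry 1
  2+4+1 = 7
  7+3 = 2 carry 1
  6+5+1 = 4 carry 1
  final carry 1
Sum = 0o14275172636; now AND with 0o4373747350:
  1&0=0, 4&4=4, 2&3=2, 7&7=7, 5&3=1, 1&7=1, 7&4=4, 2&7=2, 6&3=2, 3&5=1, 6&0=0

0o4271142210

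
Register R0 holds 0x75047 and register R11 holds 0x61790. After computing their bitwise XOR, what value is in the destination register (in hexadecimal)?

0x147d7

XOR each hex digit independently (no carries):
  7^6=1, 5^1=4, 0^7=7, 4^9=d, 7^0=7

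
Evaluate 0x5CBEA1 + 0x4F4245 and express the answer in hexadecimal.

Add column by column in base 16, right to left:
  1+5 = 6
  A+4 = E
  E+2 = 0 carry 1
  B+4+1 = 0 carry 1
  C+F+1 = C carry 1
  5+4+1 = A

0xAC00E6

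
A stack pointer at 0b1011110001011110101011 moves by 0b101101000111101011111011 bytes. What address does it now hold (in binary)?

0b111000111001001010100110

Add column by column in base 2, right to left:
  1+1 = 0 carry 1
  1+1+1 = 1 carry 1
  0+0+1 = 1
  1+1 = 0 carry 1
  0+1+1 = 0 carry 1
  1+1+1 = 1 carry 1
  0+1+1 = 0 carry 1
  1+1+1 = 1 carry 1
  1+0+1 = 0 carry 1
  1+1+1 = 1 carry 1
  1+0+1 = 0 carry 1
  0+1+1 = 0 carry 1
  1+1+1 = 1 carry 1
  0+1+1 = 0 carry 1
  0+1+1 = 0 carry 1
  0+0+1 = 1
  1+0 = 1
  1+0 = 1
  1+1 = 0 carry 1
  1+0+1 = 0 carry 1
  0+1+1 = 0 carry 1
  1+1+1 = 1 carry 1
  0+0+1 = 1
  0+1 = 1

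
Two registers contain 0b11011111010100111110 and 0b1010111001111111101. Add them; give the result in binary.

Add column by column in base 2, right to left:
  0+1 = 1
  1+0 = 1
  1+1 = 0 carry 1
  1+1+1 = 1 carry 1
  1+1+1 = 1 carry 1
  1+1+1 = 1 carry 1
  0+1+1 = 0 carry 1
  0+1+1 = 0 carry 1
  1+1+1 = 1 carry 1
  0+1+1 = 0 carry 1
  1+0+1 = 0 carry 1
  0+0+1 = 1
  1+1 = 0 carry 1
  1+1+1 = 1 carry 1
  1+1+1 = 1 carry 1
  1+0+1 = 0 carry 1
  1+1+1 = 1 carry 1
  0+0+1 = 1
  1+1 = 0 carry 1
  1+0+1 = 0 carry 1
  final carry 1

0b100110110100100111011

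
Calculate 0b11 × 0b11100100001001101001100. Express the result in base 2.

0b1010101100011100111100100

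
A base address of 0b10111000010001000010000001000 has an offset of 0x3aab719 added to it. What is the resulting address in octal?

0o3254635441

0b10111000010001000010000001000 = 0o2702102010 in octal.
0x3aab719 = 0o352533431 in octal.
Add column by column in base 8, right to left:
  0+1 = 1
  1+3 = 4
  0+4 = 4
  2+3 = 5
  0+3 = 3
  1+5 = 6
  2+2 = 4
  0+5 = 5
  7+3 = 2 carry 1
  2+0+1 = 3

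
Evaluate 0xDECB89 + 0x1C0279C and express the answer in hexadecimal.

Add column by column in base 16, right to left:
  9+C = 5 carry 1
  8+9+1 = 2 carry 1
  B+7+1 = 3 carry 1
  C+2+1 = F
  E+0 = E
  D+C = 9 carry 1
  0+1+1 = 2

0x29EF325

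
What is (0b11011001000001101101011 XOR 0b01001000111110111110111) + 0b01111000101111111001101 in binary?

First 0b11011001000001101101011 XOR 0b01001000111110111110111 = 0b10010001111111010011100.
Add column by column in base 2, right to left:
  0+1 = 1
  0+0 = 0
  1+1 = 0 carry 1
  1+1+1 = 1 carry 1
  1+0+1 = 0 carry 1
  0+0+1 = 1
  0+1 = 1
  1+1 = 0 carry 1
  0+1+1 = 0 carry 1
  1+1+1 = 1 carry 1
  1+1+1 = 1 carry 1
  1+1+1 = 1 carry 1
  1+1+1 = 1 carry 1
  1+0+1 = 0 carry 1
  1+1+1 = 1 carry 1
  1+0+1 = 0 carry 1
  0+0+1 = 1
  0+0 = 0
  0+1 = 1
  1+1 = 0 carry 1
  0+1+1 = 0 carry 1
  0+1+1 = 0 carry 1
  1+0+1 = 0 carry 1
  final carry 1

0b100001010101111001101001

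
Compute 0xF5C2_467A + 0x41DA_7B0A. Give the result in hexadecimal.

0x1379CC184

Add column by column in base 16, right to left:
  A+A = 4 carry 1
  7+0+1 = 8
  6+B = 1 carry 1
  4+7+1 = C
  2+A = C
  C+D = 9 carry 1
  5+1+1 = 7
  F+4 = 3 carry 1
  final carry 1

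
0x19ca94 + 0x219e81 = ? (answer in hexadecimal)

Add column by column in base 16, right to left:
  4+1 = 5
  9+8 = 1 carry 1
  a+e+1 = 9 carry 1
  c+9+1 = 6 carry 1
  9+1+1 = b
  1+2 = 3

0x3b6915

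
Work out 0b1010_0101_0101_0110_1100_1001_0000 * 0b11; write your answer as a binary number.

0b11111000000000100010110110000

Multiply each base-2 digit by 3, carrying:
  0×3 = 0 → write 0
  0×3 = 0 → write 0
  0×3 = 0 → write 0
  0×3 = 0 → write 0
  1×3 = 3 → write 1 carry 1
  0×3+1 = 1 → write 1
  0×3 = 0 → write 0
  1×3 = 3 → write 1 carry 1
  0×3+1 = 1 → write 1
  0×3 = 0 → write 0
  1×3 = 3 → write 1 carry 1
  1×3+1 = 4 → write 0 carry 2
  0×3+2 = 2 → write 0 carry 1
  1×3+1 = 4 → write 0 carry 2
  1×3+2 = 5 → write 1 carry 2
  0×3+2 = 2 → write 0 carry 1
  1×3+1 = 4 → write 0 carry 2
  0×3+2 = 2 → write 0 carry 1
  1×3+1 = 4 → write 0 carry 2
  0×3+2 = 2 → write 0 carry 1
  1×3+1 = 4 → write 0 carry 2
  0×3+2 = 2 → write 0 carry 1
  1×3+1 = 4 → write 0 carry 2
  0×3+2 = 2 → write 0 carry 1
  0×3+1 = 1 → write 1
  1×3 = 3 → write 1 carry 1
  0×3+1 = 1 → write 1
  1×3 = 3 → write 1 carry 1
  remaining carry: 1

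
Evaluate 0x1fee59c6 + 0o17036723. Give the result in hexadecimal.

0o17036723 = 0x3c3dd3 in hexadecimal.
Add column by column in base 16, right to left:
  6+3 = 9
  c+d = 9 carry 1
  9+d+1 = 7 carry 1
  5+3+1 = 9
  e+c = a carry 1
  e+3+1 = 2 carry 1
  f+0+1 = 0 carry 1
  1+0+1 = 2

0x202a9799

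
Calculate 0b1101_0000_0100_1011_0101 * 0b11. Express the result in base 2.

0b1001110000111000011111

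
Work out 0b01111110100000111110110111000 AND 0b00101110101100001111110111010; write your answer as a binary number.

AND bit by bit (1 only where both bits are 1):
  01111110100000111110110111000
& 00101110101100001111110111010
= 00101110100000001110110111000

0b00101110100000001110110111000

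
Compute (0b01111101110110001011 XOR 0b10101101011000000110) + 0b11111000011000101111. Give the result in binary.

0b111001001000110111100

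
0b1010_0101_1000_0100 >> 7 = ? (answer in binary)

Right shift by 7: drop the 7 least-significant bits.

0b101001011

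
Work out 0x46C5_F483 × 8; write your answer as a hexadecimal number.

0x2362FA418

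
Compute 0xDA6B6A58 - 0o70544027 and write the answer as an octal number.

0o33142121101

0xDA6B6A58 = 0o33232665130 in octal.
Subtract column by column in base 8:
  0-7 → 1 (borrow)
  3-2-1 → 0
  1-0 → 1
  5-4 → 1
  6-4 → 2
  6-5 → 1
  2-0 → 2
  3-7 → 4 (borrow)
  2-0-1 → 1
  3-0 → 3
  3-0 → 3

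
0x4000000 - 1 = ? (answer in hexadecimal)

0x3FFFFFF

The trailing 6 digits are 0, so subtracting 1 borrows through: they become F and the next digit up decrements.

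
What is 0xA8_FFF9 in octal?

Expand each hex digit to 4 bits: A=1010 8=1000 F=1111 F=1111 F=1111 9=1001.
Group the bits in threes: 101 010 001 111 111 111 111 001 → 52177771.

0o52177771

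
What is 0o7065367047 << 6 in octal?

0o706536704700

Shifting left by 6 bits = 2 oct digits: append 2 zeros.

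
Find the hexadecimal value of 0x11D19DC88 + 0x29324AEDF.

Add column by column in base 16, right to left:
  8+F = 7 carry 1
  8+D+1 = 6 carry 1
  C+E+1 = B carry 1
  D+A+1 = 8 carry 1
  9+4+1 = E
  1+2 = 3
  D+3 = 0 carry 1
  1+9+1 = B
  1+2 = 3

0x3B03E8B67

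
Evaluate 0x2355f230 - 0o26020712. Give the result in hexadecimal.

0o26020712 = 0x5821ca in hexadecimal.
Subtract column by column in base 16:
  0-a → 6 (borrow)
  3-c-1 → 6 (borrow)
  2-1-1 → 0
  f-2 → d
  5-8 → d (borrow)
  5-5-1 → f (borrow)
  3-0-1 → 2
  2-0 → 2

0x22fdd066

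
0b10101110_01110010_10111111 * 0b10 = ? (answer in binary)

0b1010111001110010101111110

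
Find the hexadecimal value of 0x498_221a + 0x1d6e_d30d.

0x2206f527

Add column by column in base 16, right to left:
  a+d = 7 carry 1
  1+0+1 = 2
  2+3 = 5
  2+d = f
  8+e = 6 carry 1
  9+6+1 = 0 carry 1
  4+d+1 = 2 carry 1
  0+1+1 = 2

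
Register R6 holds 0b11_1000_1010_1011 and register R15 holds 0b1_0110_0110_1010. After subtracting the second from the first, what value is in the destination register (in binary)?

Subtract column by column in base 2:
  1-0 → 1
  1-1 → 0
  0-0 → 0
  1-1 → 0
  0-0 → 0
  1-1 → 0
  0-1 → 1 (borrow)
  1-0-1 → 0
  0-0 → 0
  0-1 → 1 (borrow)
  0-1-1 → 0 (borrow)
  1-0-1 → 0
  1-1 → 0
  1-0 → 1

0b10001001000001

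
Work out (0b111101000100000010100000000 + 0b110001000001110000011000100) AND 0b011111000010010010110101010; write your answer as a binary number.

Add column by column in base 2, right to left:
  0+0 = 0
  0+0 = 0
  0+1 = 1
  0+0 = 0
  0+0 = 0
  0+0 = 0
  0+1 = 1
  0+1 = 1
  1+0 = 1
  0+0 = 0
  1+0 = 1
  0+0 = 0
  0+0 = 0
  0+1 = 1
  0+1 = 1
  0+1 = 1
  0+0 = 0
  1+0 = 1
  0+0 = 0
  0+0 = 0
  0+0 = 0
  1+1 = 0 carry 1
  0+0+1 = 1
  1+0 = 1
  1+0 = 1
  1+1 = 0 carry 1
  1+1+1 = 1 carry 1
  final carry 1
Sum = 0b1101110000101110010111000100; now AND with 0b011111000010010010110101010:
  1101110000101110010111000100
& 0011111000010010010110101010
= 0001110000000010010110000000

0b1110000000010010110000000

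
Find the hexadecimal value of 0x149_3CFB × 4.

0x524F3EC

Multiply each base-16 digit by 4, carrying:
  B×4 = 44 → write C carry 2
  F×4+2 = 62 → write E carry 3
  C×4+3 = 51 → write 3 carry 3
  3×4+3 = 15 → write F
  9×4 = 36 → write 4 carry 2
  4×4+2 = 18 → write 2 carry 1
  1×4+1 = 5 → write 5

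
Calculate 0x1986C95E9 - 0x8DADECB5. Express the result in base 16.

0x10ABEA934

Subtract column by column in base 16:
  9-5 → 4
  E-B → 3
  5-C → 9 (borrow)
  9-E-1 → A (borrow)
  C-D-1 → E (borrow)
  6-A-1 → B (borrow)
  8-D-1 → A (borrow)
  9-8-1 → 0
  1-0 → 1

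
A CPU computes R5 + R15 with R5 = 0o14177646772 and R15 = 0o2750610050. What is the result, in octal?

0o17150457042

Add column by column in base 8, right to left:
  2+0 = 2
  7+5 = 4 carry 1
  7+0+1 = 0 carry 1
  6+0+1 = 7
  4+1 = 5
  6+6 = 4 carry 1
  7+0+1 = 0 carry 1
  7+5+1 = 5 carry 1
  1+7+1 = 1 carry 1
  4+2+1 = 7
  1+0 = 1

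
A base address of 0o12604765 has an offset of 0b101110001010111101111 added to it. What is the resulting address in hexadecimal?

0x421FE4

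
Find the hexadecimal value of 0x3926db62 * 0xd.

Multiply each base-16 digit by 13, carrying:
  2×13 = 26 → write a carry 1
  6×13+1 = 79 → write f carry 4
  b×13+4 = 147 → write 3 carry 9
  d×13+9 = 178 → write 2 carry 11
  6×13+11 = 89 → write 9 carry 5
  2×13+5 = 31 → write f carry 1
  9×13+1 = 118 → write 6 carry 7
  3×13+7 = 46 → write e carry 2
  remaining carry: 2

0x2e6f923fa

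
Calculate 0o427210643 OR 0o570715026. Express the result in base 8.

OR each oct digit independently (no carries):
  4|5=5, 2|7=7, 7|0=7, 2|7=7, 1|1=1, 0|5=5, 6|0=6, 4|2=6, 3|6=7

0o577715667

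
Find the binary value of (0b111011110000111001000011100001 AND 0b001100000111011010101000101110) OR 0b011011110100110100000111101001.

0b11011110100111100000111101001

0b111011110000111001000011100001 AND 0b001100000111011010101000101110 = 0b001000000000011000000000100000.
Then OR with 0b011011110100110100000111101001.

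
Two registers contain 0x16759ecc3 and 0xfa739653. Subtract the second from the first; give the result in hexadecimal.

Subtract column by column in base 16:
  3-3 → 0
  c-5 → 7
  c-6 → 6
  e-9 → 5
  9-3 → 6
  5-7 → e (borrow)
  7-a-1 → c (borrow)
  6-f-1 → 6 (borrow)
  1-0-1 → 0

0x6ce65670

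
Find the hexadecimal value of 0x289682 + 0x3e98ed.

0x672f6f

Add column by column in base 16, right to left:
  2+d = f
  8+e = 6 carry 1
  6+8+1 = f
  9+9 = 2 carry 1
  8+e+1 = 7 carry 1
  2+3+1 = 6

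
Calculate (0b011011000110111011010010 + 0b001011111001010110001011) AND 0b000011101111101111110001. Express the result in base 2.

Add column by column in base 2, right to left:
  0+1 = 1
  1+1 = 0 carry 1
  0+0+1 = 1
  0+1 = 1
  1+0 = 1
  0+0 = 0
  1+0 = 1
  1+1 = 0 carry 1
  0+1+1 = 0 carry 1
  1+0+1 = 0 carry 1
  1+1+1 = 1 carry 1
  1+0+1 = 0 carry 1
  0+1+1 = 0 carry 1
  1+0+1 = 0 carry 1
  1+0+1 = 0 carry 1
  0+1+1 = 0 carry 1
  0+1+1 = 0 carry 1
  0+1+1 = 0 carry 1
  1+1+1 = 1 carry 1
  1+1+1 = 1 carry 1
  0+0+1 = 1
  1+1 = 0 carry 1
  1+0+1 = 0 carry 1
  final carry 1
Sum = 0b100111000000010001011101; now AND with 0b000011101111101111110001:
  100111000000010001011101
& 000011101111101111110001
= 000011000000000001010001

0b11000000000001010001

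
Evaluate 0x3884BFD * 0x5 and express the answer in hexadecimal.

Multiply each base-16 digit by 5, carrying:
  D×5 = 65 → write 1 carry 4
  F×5+4 = 79 → write F carry 4
  B×5+4 = 59 → write B carry 3
  4×5+3 = 23 → write 7 carry 1
  8×5+1 = 41 → write 9 carry 2
  8×5+2 = 42 → write A carry 2
  3×5+2 = 17 → write 1 carry 1
  remaining carry: 1

0x11A97BF1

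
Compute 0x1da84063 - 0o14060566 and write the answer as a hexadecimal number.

0o14060566 = 0x306176 in hexadecimal.
Subtract column by column in base 16:
  3-6 → d (borrow)
  6-7-1 → e (borrow)
  0-1-1 → e (borrow)
  4-6-1 → d (borrow)
  8-0-1 → 7
  a-3 → 7
  d-0 → d
  1-0 → 1

0x1d77deed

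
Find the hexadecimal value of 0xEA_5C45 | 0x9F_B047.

0xFFFC47

OR each hex digit independently (no carries):
  E|9=F, A|F=F, 5|B=F, C|0=C, 4|4=4, 5|7=7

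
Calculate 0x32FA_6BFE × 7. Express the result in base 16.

Multiply each base-16 digit by 7, carrying:
  E×7 = 98 → write 2 carry 6
  F×7+6 = 111 → write F carry 6
  B×7+6 = 83 → write 3 carry 5
  6×7+5 = 47 → write F carry 2
  A×7+2 = 72 → write 8 carry 4
  F×7+4 = 109 → write D carry 6
  2×7+6 = 20 → write 4 carry 1
  3×7+1 = 22 → write 6 carry 1
  remaining carry: 1

0x164D8F3F2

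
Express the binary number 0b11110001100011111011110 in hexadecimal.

0x78C7DE

Group the bits into nibbles: 0111 1000 1100 0111 1101 1110 → 78C7DE.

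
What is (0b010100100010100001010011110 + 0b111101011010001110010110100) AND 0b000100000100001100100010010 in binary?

0b100001100100010010

Add column by column in base 2, right to left:
  0+0 = 0
  1+0 = 1
  1+1 = 0 carry 1
  1+0+1 = 0 carry 1
  1+1+1 = 1 carry 1
  0+1+1 = 0 carry 1
  0+0+1 = 1
  1+1 = 0 carry 1
  0+0+1 = 1
  1+0 = 1
  0+1 = 1
  0+1 = 1
  0+1 = 1
  0+0 = 0
  1+0 = 1
  0+0 = 0
  1+1 = 0 carry 1
  0+0+1 = 1
  0+1 = 1
  0+1 = 1
  1+0 = 1
  0+1 = 1
  0+0 = 0
  1+1 = 0 carry 1
  0+1+1 = 0 carry 1
  1+1+1 = 1 carry 1
  0+1+1 = 0 carry 1
  final carry 1
Sum = 0b1010001111100101111101010010; now AND with 0b000100000100001100100010010:
  1010001111100101111101010010
& 0000100000100001100100010010
= 0000000000100001100100010010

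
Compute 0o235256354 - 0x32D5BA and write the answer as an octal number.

0o220503462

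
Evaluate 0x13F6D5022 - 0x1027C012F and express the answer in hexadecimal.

0x3CF14EF3

Subtract column by column in base 16:
  2-F → 3 (borrow)
  2-2-1 → F (borrow)
  0-1-1 → E (borrow)
  5-0-1 → 4
  D-C → 1
  6-7 → F (borrow)
  F-2-1 → C
  3-0 → 3
  1-1 → 0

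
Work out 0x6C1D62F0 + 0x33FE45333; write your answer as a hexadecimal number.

Add column by column in base 16, right to left:
  0+3 = 3
  F+3 = 2 carry 1
  2+3+1 = 6
  6+5 = B
  D+4 = 1 carry 1
  1+E+1 = 0 carry 1
  C+F+1 = C carry 1
  6+3+1 = A
  0+3 = 3

0x3AC01B623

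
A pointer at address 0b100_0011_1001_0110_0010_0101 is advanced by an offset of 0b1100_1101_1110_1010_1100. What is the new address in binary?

0b10100000111010011010001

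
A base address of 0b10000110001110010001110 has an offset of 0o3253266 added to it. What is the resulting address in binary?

0b10100000111001101000100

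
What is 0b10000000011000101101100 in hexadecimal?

0x40316C

Group the bits into nibbles: 0100 0000 0011 0001 0110 1100 → 40316C.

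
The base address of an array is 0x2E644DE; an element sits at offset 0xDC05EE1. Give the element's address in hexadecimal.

Add column by column in base 16, right to left:
  E+1 = F
  D+E = B carry 1
  4+E+1 = 3 carry 1
  4+5+1 = A
  6+0 = 6
  E+C = A carry 1
  2+D+1 = 0 carry 1
  final carry 1

0x10A6A3BF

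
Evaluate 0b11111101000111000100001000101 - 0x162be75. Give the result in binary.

0x162be75 = 0b1011000101011111001110101 in binary.
Subtract column by column in base 2:
  1-1 → 0
  0-0 → 0
  1-1 → 0
  0-0 → 0
  0-1 → 1 (borrow)
  0-1-1 → 0 (borrow)
  1-1-1 → 1 (borrow)
  0-0-1 → 1 (borrow)
  0-0-1 → 1 (borrow)
  0-1-1 → 0 (borrow)
  0-1-1 → 0 (borrow)
  1-1-1 → 1 (borrow)
  0-1-1 → 0 (borrow)
  0-1-1 → 0 (borrow)
  0-0-1 → 1 (borrow)
  1-1-1 → 1 (borrow)
  1-0-1 → 0
  1-1 → 0
  0-0 → 0
  0-0 → 0
  0-0 → 0
  1-1 → 0
  0-1 → 1 (borrow)
  1-0-1 → 0
  1-1 → 0
  1-0 → 1
  1-0 → 1
  1-0 → 1
  1-0 → 1

0b11110010000001100100111010000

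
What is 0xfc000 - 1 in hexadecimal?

The trailing 3 digits are 0, so subtracting 1 borrows through: they become F and the next digit up decrements.

0xfbfff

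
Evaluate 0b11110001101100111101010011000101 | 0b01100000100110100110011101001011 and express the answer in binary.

OR bit by bit (1 where either bit is 1):
  11110001101100111101010011000101
| 01100000100110100110011101001011
= 11110001101110111111011111001111

0b11110001101110111111011111001111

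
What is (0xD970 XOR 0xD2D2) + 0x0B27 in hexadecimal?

First 0xD970 XOR 0xD2D2 = 0x0BA2.
Add column by column in base 16, right to left:
  2+7 = 9
  A+2 = C
  B+B = 6 carry 1
  final carry 1

0x16C9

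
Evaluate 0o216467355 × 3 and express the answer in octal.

Multiply each base-8 digit by 3, carrying:
  5×3 = 15 → write 7 carry 1
  5×3+1 = 16 → write 0 carry 2
  3×3+2 = 11 → write 3 carry 1
  7×3+1 = 22 → write 6 carry 2
  6×3+2 = 20 → write 4 carry 2
  4×3+2 = 14 → write 6 carry 1
  6×3+1 = 19 → write 3 carry 2
  1×3+2 = 5 → write 5
  2×3 = 6 → write 6

0o653646307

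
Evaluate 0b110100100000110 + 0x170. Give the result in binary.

0b110101001110110

0x170 = 0b101110000 in binary.
Add column by column in base 2, right to left:
  0+0 = 0
  1+0 = 1
  1+0 = 1
  0+0 = 0
  0+1 = 1
  0+1 = 1
  0+1 = 1
  0+0 = 0
  1+1 = 0 carry 1
  0+0+1 = 1
  0+0 = 0
  1+0 = 1
  0+0 = 0
  1+0 = 1
  1+0 = 1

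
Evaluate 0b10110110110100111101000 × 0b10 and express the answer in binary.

Multiply each base-2 digit by 2, carrying:
  0×2 = 0 → write 0
  0×2 = 0 → write 0
  0×2 = 0 → write 0
  1×2 = 2 → write 0 carry 1
  0×2+1 = 1 → write 1
  1×2 = 2 → write 0 carry 1
  1×2+1 = 3 → write 1 carry 1
  1×2+1 = 3 → write 1 carry 1
  1×2+1 = 3 → write 1 carry 1
  0×2+1 = 1 → write 1
  0×2 = 0 → write 0
  1×2 = 2 → write 0 carry 1
  0×2+1 = 1 → write 1
  1×2 = 2 → write 0 carry 1
  1×2+1 = 3 → write 1 carry 1
  0×2+1 = 1 → write 1
  1×2 = 2 → write 0 carry 1
  1×2+1 = 3 → write 1 carry 1
  0×2+1 = 1 → write 1
  1×2 = 2 → write 0 carry 1
  1×2+1 = 3 → write 1 carry 1
  0×2+1 = 1 → write 1
  1×2 = 2 → write 0 carry 1
  remaining carry: 1

0b101101101101001111010000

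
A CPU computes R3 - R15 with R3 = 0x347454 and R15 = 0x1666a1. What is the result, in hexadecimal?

Subtract column by column in base 16:
  4-1 → 3
  5-a → b (borrow)
  4-6-1 → d (borrow)
  7-6-1 → 0
  4-6 → e (borrow)
  3-1-1 → 1

0x1e0db3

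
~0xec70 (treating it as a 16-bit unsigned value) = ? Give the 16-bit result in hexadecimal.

0x138f

Each hex digit d becomes f−d:
  e→1, c→3, 7→8, 0→f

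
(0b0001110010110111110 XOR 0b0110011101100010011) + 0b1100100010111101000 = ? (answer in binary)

0b10100010010010010101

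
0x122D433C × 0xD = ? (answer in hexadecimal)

Multiply each base-16 digit by 13, carrying:
  C×13 = 156 → write C carry 9
  3×13+9 = 48 → write 0 carry 3
  3×13+3 = 42 → write A carry 2
  4×13+2 = 54 → write 6 carry 3
  D×13+3 = 172 → write C carry 10
  2×13+10 = 36 → write 4 carry 2
  2×13+2 = 28 → write C carry 1
  1×13+1 = 14 → write E

0xEC4C6A0C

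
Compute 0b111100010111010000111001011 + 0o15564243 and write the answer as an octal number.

0o760505156

0b111100010111010000111001011 = 0o742720713 in octal.
Add column by column in base 8, right to left:
  3+3 = 6
  1+4 = 5
  7+2 = 1 carry 1
  0+4+1 = 5
  2+6 = 0 carry 1
  7+5+1 = 5 carry 1
  2+5+1 = 0 carry 1
  4+1+1 = 6
  7+0 = 7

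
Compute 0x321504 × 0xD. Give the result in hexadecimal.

0x28B1134

Multiply each base-16 digit by 13, carrying:
  4×13 = 52 → write 4 carry 3
  0×13+3 = 3 → write 3
  5×13 = 65 → write 1 carry 4
  1×13+4 = 17 → write 1 carry 1
  2×13+1 = 27 → write B carry 1
  3×13+1 = 40 → write 8 carry 2
  remaining carry: 2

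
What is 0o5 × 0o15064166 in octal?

0o101405116

Multiply each base-8 digit by 5, carrying:
  6×5 = 30 → write 6 carry 3
  6×5+3 = 33 → write 1 carry 4
  1×5+4 = 9 → write 1 carry 1
  4×5+1 = 21 → write 5 carry 2
  6×5+2 = 32 → write 0 carry 4
  0×5+4 = 4 → write 4
  5×5 = 25 → write 1 carry 3
  1×5+3 = 8 → write 0 carry 1
  remaining carry: 1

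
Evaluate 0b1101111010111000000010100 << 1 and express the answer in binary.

0b11011110101110000000101000

Left shift by 1: append 1 zero bit.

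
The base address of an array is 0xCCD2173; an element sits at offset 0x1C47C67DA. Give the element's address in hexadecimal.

Add column by column in base 16, right to left:
  3+A = D
  7+D = 4 carry 1
  1+7+1 = 9
  2+6 = 8
  D+C = 9 carry 1
  C+7+1 = 4 carry 1
  C+4+1 = 1 carry 1
  0+C+1 = D
  0+1 = 1

0x1D149894D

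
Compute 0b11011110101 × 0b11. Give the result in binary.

Multiply each base-2 digit by 3, carrying:
  1×3 = 3 → write 1 carry 1
  0×3+1 = 1 → write 1
  1×3 = 3 → write 1 carry 1
  0×3+1 = 1 → write 1
  1×3 = 3 → write 1 carry 1
  1×3+1 = 4 → write 0 carry 2
  1×3+2 = 5 → write 1 carry 2
  1×3+2 = 5 → write 1 carry 2
  0×3+2 = 2 → write 0 carry 1
  1×3+1 = 4 → write 0 carry 2
  1×3+2 = 5 → write 1 carry 2
  remaining carry: 10

0b1010011011111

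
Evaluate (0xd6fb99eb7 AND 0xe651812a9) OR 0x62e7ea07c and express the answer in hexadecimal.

0xe6f7eb2fd

0xd6fb99eb7 AND 0xe651812a9 = 0xc651812a1.
Then OR with 0x62e7ea07c.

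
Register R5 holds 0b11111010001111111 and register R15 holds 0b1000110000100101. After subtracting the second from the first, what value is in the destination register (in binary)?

Subtract column by column in base 2:
  1-1 → 0
  1-0 → 1
  1-1 → 0
  1-0 → 1
  1-0 → 1
  1-1 → 0
  1-0 → 1
  0-0 → 0
  0-0 → 0
  0-0 → 0
  1-1 → 0
  0-1 → 1 (borrow)
  1-0-1 → 0
  1-0 → 1
  1-0 → 1
  1-1 → 0
  1-0 → 1

0b10110100001011010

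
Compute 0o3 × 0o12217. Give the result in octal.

0o36655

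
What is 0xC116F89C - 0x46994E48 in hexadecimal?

Subtract column by column in base 16:
  C-8 → 4
  9-4 → 5
  8-E → A (borrow)
  F-4-1 → A
  6-9 → D (borrow)
  1-9-1 → 7 (borrow)
  1-6-1 → A (borrow)
  C-4-1 → 7

0x7A7DAA54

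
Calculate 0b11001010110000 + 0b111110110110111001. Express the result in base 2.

0b1000010000001101001

Add column by column in base 2, right to left:
  0+1 = 1
  0+0 = 0
  0+0 = 0
  0+1 = 1
  1+1 = 0 carry 1
  1+1+1 = 1 carry 1
  0+0+1 = 1
  1+1 = 0 carry 1
  0+1+1 = 0 carry 1
  1+0+1 = 0 carry 1
  0+1+1 = 0 carry 1
  0+1+1 = 0 carry 1
  1+0+1 = 0 carry 1
  1+1+1 = 1 carry 1
  0+1+1 = 0 carry 1
  0+1+1 = 0 carry 1
  0+1+1 = 0 carry 1
  0+1+1 = 0 carry 1
  final carry 1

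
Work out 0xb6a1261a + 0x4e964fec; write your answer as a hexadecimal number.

0x105377606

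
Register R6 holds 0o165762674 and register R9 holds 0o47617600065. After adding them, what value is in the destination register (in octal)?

0o50005562761

Add column by column in base 8, right to left:
  4+5 = 1 carry 1
  7+6+1 = 6 carry 1
  6+0+1 = 7
  2+0 = 2
  6+0 = 6
  7+6 = 5 carry 1
  5+7+1 = 5 carry 1
  6+1+1 = 0 carry 1
  1+6+1 = 0 carry 1
  0+7+1 = 0 carry 1
  0+4+1 = 5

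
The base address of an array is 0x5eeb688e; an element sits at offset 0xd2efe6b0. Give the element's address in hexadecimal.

0x131db4f3e

Add column by column in base 16, right to left:
  e+0 = e
  8+b = 3 carry 1
  8+6+1 = f
  6+e = 4 carry 1
  b+f+1 = b carry 1
  e+e+1 = d carry 1
  e+2+1 = 1 carry 1
  5+d+1 = 3 carry 1
  final carry 1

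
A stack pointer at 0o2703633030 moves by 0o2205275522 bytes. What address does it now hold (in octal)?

0o5111130552

Add column by column in base 8, right to left:
  0+2 = 2
  3+2 = 5
  0+5 = 5
  3+5 = 0 carry 1
  3+7+1 = 3 carry 1
  6+2+1 = 1 carry 1
  3+5+1 = 1 carry 1
  0+0+1 = 1
  7+2 = 1 carry 1
  2+2+1 = 5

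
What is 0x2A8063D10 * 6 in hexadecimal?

Multiply each base-16 digit by 6, carrying:
  0×6 = 0 → write 0
  1×6 = 6 → write 6
  D×6 = 78 → write E carry 4
  3×6+4 = 22 → write 6 carry 1
  6×6+1 = 37 → write 5 carry 2
  0×6+2 = 2 → write 2
  8×6 = 48 → write 0 carry 3
  A×6+3 = 63 → write F carry 3
  2×6+3 = 15 → write F

0xFF0256E60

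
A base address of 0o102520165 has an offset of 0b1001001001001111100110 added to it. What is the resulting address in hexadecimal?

0x12f345b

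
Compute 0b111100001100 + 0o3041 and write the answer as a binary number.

0b1010100101101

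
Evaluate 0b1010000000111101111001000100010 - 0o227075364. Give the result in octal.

0b1010000000111101111001000100010 = 0o12007571042 in octal.
Subtract column by column in base 8:
  2-4 → 6 (borrow)
  4-6-1 → 5 (borrow)
  0-3-1 → 4 (borrow)
  1-5-1 → 3 (borrow)
  7-7-1 → 7 (borrow)
  5-0-1 → 4
  7-7 → 0
  0-2 → 6 (borrow)
  0-2-1 → 5 (borrow)
  2-0-1 → 1
  1-0 → 1

0o11560473456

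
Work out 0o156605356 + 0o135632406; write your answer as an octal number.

0o314437764

Add column by column in base 8, right to left:
  6+6 = 4 carry 1
  5+0+1 = 6
  3+4 = 7
  5+2 = 7
  0+3 = 3
  6+6 = 4 carry 1
  6+5+1 = 4 carry 1
  5+3+1 = 1 carry 1
  1+1+1 = 3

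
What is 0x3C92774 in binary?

0b11110010010010011101110100

Expand each hex digit to 4 bits: 3=0011 C=1100 9=1001 2=0010 7=0111 7=0111 4=0100.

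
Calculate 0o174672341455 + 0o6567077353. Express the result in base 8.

Add column by column in base 8, right to left:
  5+3 = 0 carry 1
  5+5+1 = 3 carry 1
  4+3+1 = 0 carry 1
  1+7+1 = 1 carry 1
  4+7+1 = 4 carry 1
  3+0+1 = 4
  2+7 = 1 carry 1
  7+6+1 = 6 carry 1
  6+5+1 = 4 carry 1
  4+6+1 = 3 carry 1
  7+0+1 = 0 carry 1
  1+0+1 = 2

0o203461441030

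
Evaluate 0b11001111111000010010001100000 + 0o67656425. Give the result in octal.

0o3266700565

0b11001111111000010010001100000 = 0o3177022140 in octal.
Add column by column in base 8, right to left:
  0+5 = 5
  4+2 = 6
  1+4 = 5
  2+6 = 0 carry 1
  2+5+1 = 0 carry 1
  0+6+1 = 7
  7+7 = 6 carry 1
  7+6+1 = 6 carry 1
  1+0+1 = 2
  3+0 = 3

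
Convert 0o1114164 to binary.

Each octal digit is 3 bits: 1=001 1=001 1=001 4=100 1=001 6=110 4=100.

0b1001001100001110100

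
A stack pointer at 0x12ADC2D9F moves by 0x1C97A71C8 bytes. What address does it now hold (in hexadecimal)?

0x2F4569F67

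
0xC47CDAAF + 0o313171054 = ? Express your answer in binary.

0b11000111101010011100110011011011

0xC47CDAAF = 0b11000100011111001101101010101111 in binary.
0o313171054 = 0b11001011001111001000101100 in binary.
Add column by column in base 2, right to left:
  1+0 = 1
  1+0 = 1
  1+1 = 0 carry 1
  1+1+1 = 1 carry 1
  0+0+1 = 1
  1+1 = 0 carry 1
  0+0+1 = 1
  1+0 = 1
  0+0 = 0
  1+1 = 0 carry 1
  0+0+1 = 1
  1+0 = 1
  1+1 = 0 carry 1
  0+1+1 = 0 carry 1
  1+1+1 = 1 carry 1
  1+1+1 = 1 carry 1
  0+0+1 = 1
  0+0 = 0
  1+1 = 0 carry 1
  1+1+1 = 1 carry 1
  1+0+1 = 0 carry 1
  1+1+1 = 1 carry 1
  1+0+1 = 0 carry 1
  0+0+1 = 1
  0+1 = 1
  0+1 = 1
  1+0 = 1
  0+0 = 0
  0+0 = 0
  0+0 = 0
  1+0 = 1
  1+0 = 1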